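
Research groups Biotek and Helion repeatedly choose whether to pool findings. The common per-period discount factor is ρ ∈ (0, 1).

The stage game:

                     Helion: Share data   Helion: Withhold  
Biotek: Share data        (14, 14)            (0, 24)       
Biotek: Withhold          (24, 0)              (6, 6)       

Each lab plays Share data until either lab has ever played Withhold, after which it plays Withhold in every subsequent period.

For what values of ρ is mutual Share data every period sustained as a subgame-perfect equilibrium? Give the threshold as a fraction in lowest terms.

5/9

Cooperation forever yields 14 each period: 14/(1−ρ).
Deviating yields 24 once, then 6 forever: 24 + 6ρ/(1−ρ).
No profitable deviation requires 14/(1−ρ) ≥ 24 + 6ρ/(1−ρ).
Multiplying by (1−ρ): 14 ≥ 24(1−ρ) + 6ρ = 24 − 18ρ.
So 18ρ ≥ 10, i.e. ρ ≥ 10/18 = 5/9.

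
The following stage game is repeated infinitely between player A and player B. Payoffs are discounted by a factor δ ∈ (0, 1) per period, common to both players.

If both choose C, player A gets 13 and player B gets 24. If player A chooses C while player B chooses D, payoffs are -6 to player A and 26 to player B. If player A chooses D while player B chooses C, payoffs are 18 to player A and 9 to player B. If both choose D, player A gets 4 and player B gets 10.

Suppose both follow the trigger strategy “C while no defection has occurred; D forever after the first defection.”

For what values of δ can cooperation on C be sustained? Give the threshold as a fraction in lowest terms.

player A: cooperation gives 13 each period; deviation gives 18 once then 4 forever.
  13/(1−δ) ≥ 18 + 4δ/(1−δ) ⇒ δ ≥ 5/14.
player B: cooperation gives 24 each period; deviation gives 26 once then 10 forever.
  δ ≥ 2/16 = 1/8.
Both must hold, so the binding constraint is player A's: δ ≥ 5/14.

5/14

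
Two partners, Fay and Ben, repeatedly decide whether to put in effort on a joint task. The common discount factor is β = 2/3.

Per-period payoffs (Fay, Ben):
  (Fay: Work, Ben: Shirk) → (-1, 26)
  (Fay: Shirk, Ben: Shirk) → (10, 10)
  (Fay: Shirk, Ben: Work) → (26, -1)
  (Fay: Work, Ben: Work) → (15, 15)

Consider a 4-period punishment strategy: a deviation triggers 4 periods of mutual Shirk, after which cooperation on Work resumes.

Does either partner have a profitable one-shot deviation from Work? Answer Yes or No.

Yes

IC: β+…+β^4 ≥ (26−15)/(15−10) = 11/5.
At β = 2/3: partial sum = 1.6049 < 2.2000. Cooperation not sustainable.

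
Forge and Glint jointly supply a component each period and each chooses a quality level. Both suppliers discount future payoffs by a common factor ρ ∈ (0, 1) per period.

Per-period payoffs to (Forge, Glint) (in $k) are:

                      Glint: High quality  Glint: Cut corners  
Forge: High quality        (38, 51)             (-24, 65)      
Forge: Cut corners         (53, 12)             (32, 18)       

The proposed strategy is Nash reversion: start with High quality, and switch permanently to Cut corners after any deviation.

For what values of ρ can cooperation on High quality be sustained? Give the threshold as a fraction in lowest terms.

Forge's threshold: (53−38)/(53−32) = 5/7.
Glint's threshold: (65−51)/(65−18) = 14/47.
5/7 > 14/47, so Forge binds and ρ* = 5/7.

5/7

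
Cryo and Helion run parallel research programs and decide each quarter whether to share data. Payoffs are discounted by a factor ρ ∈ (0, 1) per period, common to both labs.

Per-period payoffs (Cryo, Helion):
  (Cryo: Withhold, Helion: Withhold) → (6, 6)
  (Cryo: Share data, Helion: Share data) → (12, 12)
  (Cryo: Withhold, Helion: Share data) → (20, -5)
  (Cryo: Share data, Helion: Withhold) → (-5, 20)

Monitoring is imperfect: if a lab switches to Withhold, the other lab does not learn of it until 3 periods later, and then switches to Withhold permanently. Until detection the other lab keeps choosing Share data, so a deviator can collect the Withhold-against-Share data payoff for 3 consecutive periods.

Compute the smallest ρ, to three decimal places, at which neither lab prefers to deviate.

0.830

Deviating for the 3 undetected periods gains 20−12 = 8 per period over cooperation, then loses 12−6 = 6 per period forever once punishment starts.
Gain: 8(1 + ρ + … + ρ^2); loss: 6·ρ^3/(1−ρ).
No profitable deviation ⇔ 8(1−ρ^3) ≤ 6·ρ^3, i.e. ρ^3 ≥ 8/(8+6) = 4/7.
Hence ρ ≥ (4/7)^(1/3) ≈ 0.830.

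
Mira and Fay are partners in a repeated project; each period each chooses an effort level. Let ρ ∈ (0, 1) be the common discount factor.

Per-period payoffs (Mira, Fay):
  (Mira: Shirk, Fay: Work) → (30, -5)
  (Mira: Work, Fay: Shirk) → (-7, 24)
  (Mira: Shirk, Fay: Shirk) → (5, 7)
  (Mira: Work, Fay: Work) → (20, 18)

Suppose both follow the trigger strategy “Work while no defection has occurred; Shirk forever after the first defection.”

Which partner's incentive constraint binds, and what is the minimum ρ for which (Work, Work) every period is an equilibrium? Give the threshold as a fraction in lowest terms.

Mira; ρ ≥ 2/5

Mira: cooperation gives 20 each period; deviation gives 30 once then 5 forever.
  20/(1−ρ) ≥ 30 + 5ρ/(1−ρ) ⇒ ρ ≥ 10/25 = 2/5.
Fay: cooperation gives 18 each period; deviation gives 24 once then 7 forever.
  ρ ≥ 6/17.
Both must hold, so the binding constraint is Mira's: ρ ≥ 2/5.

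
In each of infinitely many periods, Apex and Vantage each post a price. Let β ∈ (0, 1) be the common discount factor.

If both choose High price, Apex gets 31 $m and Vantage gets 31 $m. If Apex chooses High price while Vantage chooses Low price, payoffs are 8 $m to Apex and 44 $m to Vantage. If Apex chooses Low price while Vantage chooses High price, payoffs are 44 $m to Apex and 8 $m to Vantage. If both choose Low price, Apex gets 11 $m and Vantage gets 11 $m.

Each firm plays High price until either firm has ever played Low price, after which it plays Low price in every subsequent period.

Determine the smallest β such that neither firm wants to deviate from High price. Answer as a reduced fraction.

13/33

One-period gain from deviating is 44 − 31 = 13. The loss is 31 − 11 = 20 in every subsequent period, with present value 20·β/(1−β).
Deviation is unprofitable when 20·β/(1−β) ≥ 13, i.e. β/(1−β) ≥ 13/20.
Equivalently β ≥ 13/(13+20) = 13/33.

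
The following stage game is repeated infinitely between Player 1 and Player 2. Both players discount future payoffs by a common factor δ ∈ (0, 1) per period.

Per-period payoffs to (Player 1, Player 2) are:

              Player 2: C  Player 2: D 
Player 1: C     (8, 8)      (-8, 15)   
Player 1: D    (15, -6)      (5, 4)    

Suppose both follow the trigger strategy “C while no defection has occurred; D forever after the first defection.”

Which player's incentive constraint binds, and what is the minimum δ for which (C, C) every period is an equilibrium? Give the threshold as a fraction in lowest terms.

Player 1; δ ≥ 7/10

For Player 1: deviation gain 15−8 = 7, per-period punishment loss 8−5 = 3. IC gives δ ≥ 7/10.
For Player 2: gain 7, loss 4 per period, so δ ≥ 7/11.
The tighter constraint is Player 1's, so cooperation needs δ ≥ 7/10.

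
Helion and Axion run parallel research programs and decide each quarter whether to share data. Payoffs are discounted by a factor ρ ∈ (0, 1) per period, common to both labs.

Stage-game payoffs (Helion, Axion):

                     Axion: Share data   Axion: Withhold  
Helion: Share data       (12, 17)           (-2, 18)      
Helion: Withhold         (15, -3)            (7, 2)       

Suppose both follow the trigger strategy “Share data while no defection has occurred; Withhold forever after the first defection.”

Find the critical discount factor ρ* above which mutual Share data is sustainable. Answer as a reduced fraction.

Helion's threshold: (15−12)/(15−7) = 3/8.
Axion's threshold: (18−17)/(18−2) = 1/16.
3/8 > 1/16, so Helion binds and ρ* = 3/8.

3/8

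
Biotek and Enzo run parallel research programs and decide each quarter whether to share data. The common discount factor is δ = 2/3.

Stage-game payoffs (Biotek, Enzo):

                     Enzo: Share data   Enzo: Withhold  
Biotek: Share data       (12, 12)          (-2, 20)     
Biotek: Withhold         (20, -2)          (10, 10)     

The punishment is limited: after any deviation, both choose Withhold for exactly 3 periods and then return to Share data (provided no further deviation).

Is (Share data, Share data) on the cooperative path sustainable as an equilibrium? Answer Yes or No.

Comparing payoff streams over the 4 periods until play realigns: cooperate → 12(1+δ+…+δ^3); deviate → 20 + 10(δ+…+δ^3).
Cooperation is sustained iff (12−10)(δ+…+δ^3) ≥ 20−12.
δ+…+δ^3 = 2/3·(1−(2/3)^3)/(1−2/3) = 1.4074, and (20−12)/(12−10) = 4.0000.
1.4074 < 4.0000, so cooperation is not sustainable.

No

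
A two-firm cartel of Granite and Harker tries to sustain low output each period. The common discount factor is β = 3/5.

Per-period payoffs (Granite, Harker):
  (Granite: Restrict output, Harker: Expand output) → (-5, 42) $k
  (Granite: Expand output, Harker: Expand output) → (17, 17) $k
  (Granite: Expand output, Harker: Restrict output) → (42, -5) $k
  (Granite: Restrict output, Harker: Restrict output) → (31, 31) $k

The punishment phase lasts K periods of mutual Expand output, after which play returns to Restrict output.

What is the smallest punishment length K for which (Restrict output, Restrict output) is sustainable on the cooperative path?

IC: β(1−β^K)/(1−β) ≥ (42−31)/(31−17) = 11/14.
With β = 3/5: need 1 − β^K ≥ 11/14·(1−3/5)/(3/5), i.e. β^K ≤ 0.4762.
Since (3/5)^1 = 0.6000 and (3/5)^2 = 0.3600, the smallest such K is 2.

2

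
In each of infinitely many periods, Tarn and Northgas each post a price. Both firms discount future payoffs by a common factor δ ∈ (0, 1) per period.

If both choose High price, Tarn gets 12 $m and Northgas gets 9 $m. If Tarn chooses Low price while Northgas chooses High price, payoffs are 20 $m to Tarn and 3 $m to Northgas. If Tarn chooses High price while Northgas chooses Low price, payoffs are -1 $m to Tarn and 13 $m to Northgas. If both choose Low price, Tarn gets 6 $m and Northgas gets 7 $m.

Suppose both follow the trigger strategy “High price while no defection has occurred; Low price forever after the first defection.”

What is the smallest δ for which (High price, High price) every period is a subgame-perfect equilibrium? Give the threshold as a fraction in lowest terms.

2/3

Tarn: cooperation gives 12 each period; deviation gives 20 once then 6 forever.
  12/(1−δ) ≥ 20 + 6δ/(1−δ) ⇒ δ ≥ 8/14 = 4/7.
Northgas: cooperation gives 9 each period; deviation gives 13 once then 7 forever.
  δ ≥ 4/6 = 2/3.
Both must hold, so the binding constraint is Northgas's: δ ≥ 2/3.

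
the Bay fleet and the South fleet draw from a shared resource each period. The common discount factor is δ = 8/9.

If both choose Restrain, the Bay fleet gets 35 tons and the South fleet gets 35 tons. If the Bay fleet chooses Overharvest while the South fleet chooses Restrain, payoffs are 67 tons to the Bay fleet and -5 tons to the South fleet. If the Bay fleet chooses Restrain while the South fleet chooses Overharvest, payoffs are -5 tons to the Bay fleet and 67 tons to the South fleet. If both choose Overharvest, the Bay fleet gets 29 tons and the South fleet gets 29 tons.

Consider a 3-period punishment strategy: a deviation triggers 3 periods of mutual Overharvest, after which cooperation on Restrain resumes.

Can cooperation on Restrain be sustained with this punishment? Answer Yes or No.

Comparing payoff streams over the 4 periods until play realigns: cooperate → 35(1+δ+…+δ^3); deviate → 67 + 29(δ+…+δ^3).
Cooperation is sustained iff (35−29)(δ+…+δ^3) ≥ 67−35.
δ+…+δ^3 = 8/9·(1−(8/9)^3)/(1−8/9) = 2.3813, and (67−35)/(35−29) = 5.3333.
2.3813 < 5.3333, so cooperation is not sustainable.

No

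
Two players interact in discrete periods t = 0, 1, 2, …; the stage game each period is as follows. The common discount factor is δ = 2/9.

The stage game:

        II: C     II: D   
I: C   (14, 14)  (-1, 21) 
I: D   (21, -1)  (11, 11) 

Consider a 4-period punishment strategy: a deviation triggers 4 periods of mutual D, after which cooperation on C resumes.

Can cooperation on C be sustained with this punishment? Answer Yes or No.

No

A one-shot deviation gives 21 now, then 11 for 4 periods, then back to 14.
Gain from deviating: (21−14) today; loss: (14−11) in each of the next 4 periods.
No-deviation condition: (14−11)(δ+…+δ^4) ≥ 21−14, i.e. δ+…+δ^4 ≥ 7/3.
At δ = 2/9: δ+…+δ^4 = 0.2850 < 2.3333.
So cooperation is not sustainable.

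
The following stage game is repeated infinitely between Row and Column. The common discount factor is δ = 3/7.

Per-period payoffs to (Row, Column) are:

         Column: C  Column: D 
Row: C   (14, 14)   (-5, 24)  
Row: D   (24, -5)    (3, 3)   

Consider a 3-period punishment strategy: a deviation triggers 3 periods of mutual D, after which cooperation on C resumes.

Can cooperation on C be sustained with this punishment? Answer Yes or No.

Comparing payoff streams over the 4 periods until play realigns: cooperate → 14(1+δ+…+δ^3); deviate → 24 + 3(δ+…+δ^3).
Cooperation is sustained iff (14−3)(δ+…+δ^3) ≥ 24−14.
δ+…+δ^3 = 3/7·(1−(3/7)^3)/(1−3/7) = 0.6910, and (24−14)/(14−3) = 0.9091.
0.6910 < 0.9091, so cooperation is not sustainable.

No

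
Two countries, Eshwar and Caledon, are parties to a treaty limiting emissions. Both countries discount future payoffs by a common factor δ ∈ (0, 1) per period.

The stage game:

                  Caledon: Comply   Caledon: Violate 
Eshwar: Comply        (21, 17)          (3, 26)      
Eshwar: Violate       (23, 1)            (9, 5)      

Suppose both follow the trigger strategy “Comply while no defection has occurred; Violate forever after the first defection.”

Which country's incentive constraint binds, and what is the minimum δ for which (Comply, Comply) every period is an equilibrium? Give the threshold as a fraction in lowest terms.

Caledon; δ ≥ 3/7

Eshwar's threshold: (23−21)/(23−9) = 1/7.
Caledon's threshold: (26−17)/(26−5) = 3/7.
1/7 < 3/7, so Caledon binds and δ* = 3/7.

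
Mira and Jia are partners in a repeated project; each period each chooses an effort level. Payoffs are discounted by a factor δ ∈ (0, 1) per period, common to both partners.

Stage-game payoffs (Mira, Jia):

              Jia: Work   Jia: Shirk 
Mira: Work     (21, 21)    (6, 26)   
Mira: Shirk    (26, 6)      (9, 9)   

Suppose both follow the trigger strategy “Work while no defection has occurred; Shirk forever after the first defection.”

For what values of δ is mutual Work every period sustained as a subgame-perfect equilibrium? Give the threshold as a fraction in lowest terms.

5/17

One-period gain from deviating is 26 − 21 = 5. The loss is 21 − 9 = 12 in every subsequent period, with present value 12·δ/(1−δ).
Deviation is unprofitable when 12·δ/(1−δ) ≥ 5, i.e. δ/(1−δ) ≥ 5/12.
Equivalently δ ≥ 5/(5+12) = 5/17.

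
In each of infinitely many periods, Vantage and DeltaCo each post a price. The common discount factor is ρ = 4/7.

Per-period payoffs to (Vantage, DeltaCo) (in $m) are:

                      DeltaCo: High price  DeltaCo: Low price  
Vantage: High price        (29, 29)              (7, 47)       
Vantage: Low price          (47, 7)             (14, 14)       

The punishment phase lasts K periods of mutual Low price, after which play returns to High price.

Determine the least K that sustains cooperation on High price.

5

IC: ρ(1−ρ^K)/(1−ρ) ≥ (47−29)/(29−14) = 6/5.
With ρ = 4/7: need 1 − ρ^K ≥ 6/5·(1−4/7)/(4/7), i.e. ρ^K ≤ 0.1000.
Since (4/7)^4 = 0.1066 and (4/7)^5 = 0.0609, the smallest such K is 5.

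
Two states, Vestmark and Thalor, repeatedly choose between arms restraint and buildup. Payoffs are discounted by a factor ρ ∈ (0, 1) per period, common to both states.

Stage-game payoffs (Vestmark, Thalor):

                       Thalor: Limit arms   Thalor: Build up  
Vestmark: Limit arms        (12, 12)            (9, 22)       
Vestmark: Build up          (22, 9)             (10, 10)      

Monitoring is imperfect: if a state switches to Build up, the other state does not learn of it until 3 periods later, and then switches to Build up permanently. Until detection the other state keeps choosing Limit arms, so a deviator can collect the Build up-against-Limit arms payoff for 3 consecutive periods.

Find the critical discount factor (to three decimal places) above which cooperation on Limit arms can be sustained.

Deviating for the 3 undetected periods gains 22−12 = 10 per period over cooperation, then loses 12−10 = 2 per period forever once punishment starts.
Gain: 10(1 + ρ + … + ρ^2); loss: 2·ρ^3/(1−ρ).
No profitable deviation ⇔ 10(1−ρ^3) ≤ 2·ρ^3, i.e. ρ^3 ≥ 10/(10+2) = 5/6.
Hence ρ ≥ (5/6)^(1/3) ≈ 0.941.

0.941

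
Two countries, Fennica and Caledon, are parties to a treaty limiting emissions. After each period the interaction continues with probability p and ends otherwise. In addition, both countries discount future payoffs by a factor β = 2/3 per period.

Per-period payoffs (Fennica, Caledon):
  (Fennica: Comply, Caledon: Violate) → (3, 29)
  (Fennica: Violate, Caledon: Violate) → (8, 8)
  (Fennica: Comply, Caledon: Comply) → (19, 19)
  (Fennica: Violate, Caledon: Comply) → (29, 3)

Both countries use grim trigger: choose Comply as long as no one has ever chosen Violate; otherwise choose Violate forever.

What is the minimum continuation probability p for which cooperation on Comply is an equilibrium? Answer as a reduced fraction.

Expected continuation weight on next period's payoff is β·p = 2/3·p, which plays the role of the discount factor.
Cooperation requires 2/3·p ≥ (29−19)/(29−8) = 10/21, hence p ≥ 5/7.

5/7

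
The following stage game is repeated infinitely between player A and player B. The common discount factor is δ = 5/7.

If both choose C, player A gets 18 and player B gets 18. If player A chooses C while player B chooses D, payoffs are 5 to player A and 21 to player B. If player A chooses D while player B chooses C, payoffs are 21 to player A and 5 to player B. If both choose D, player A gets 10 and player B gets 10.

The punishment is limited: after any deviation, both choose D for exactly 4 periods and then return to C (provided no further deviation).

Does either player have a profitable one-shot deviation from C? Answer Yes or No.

No

IC: δ+…+δ^4 ≥ (21−18)/(18−10) = 3/8.
At δ = 5/7: partial sum = 1.8492 ≥ 0.3750. Cooperation sustainable.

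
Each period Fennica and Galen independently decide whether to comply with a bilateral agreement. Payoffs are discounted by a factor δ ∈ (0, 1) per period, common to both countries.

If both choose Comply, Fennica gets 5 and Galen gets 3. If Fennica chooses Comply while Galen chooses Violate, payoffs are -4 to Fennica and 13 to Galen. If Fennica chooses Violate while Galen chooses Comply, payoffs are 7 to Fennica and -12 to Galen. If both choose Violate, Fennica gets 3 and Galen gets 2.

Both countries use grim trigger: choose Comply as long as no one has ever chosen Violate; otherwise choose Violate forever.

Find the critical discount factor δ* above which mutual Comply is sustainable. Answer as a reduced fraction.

10/11

Fennica: cooperation gives 5 each period; deviation gives 7 once then 3 forever.
  5/(1−δ) ≥ 7 + 3δ/(1−δ) ⇒ δ ≥ 2/4 = 1/2.
Galen: cooperation gives 3 each period; deviation gives 13 once then 2 forever.
  δ ≥ 10/11.
Both must hold, so the binding constraint is Galen's: δ ≥ 10/11.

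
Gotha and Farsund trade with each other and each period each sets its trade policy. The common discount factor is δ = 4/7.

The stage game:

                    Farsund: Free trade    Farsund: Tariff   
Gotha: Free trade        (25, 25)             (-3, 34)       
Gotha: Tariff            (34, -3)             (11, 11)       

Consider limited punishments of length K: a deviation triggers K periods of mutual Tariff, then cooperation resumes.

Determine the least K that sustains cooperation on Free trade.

No profitable deviation requires (25−11)(δ+…+δ^K) ≥ 34−25, i.e. δ+…+δ^K ≥ 9/14 ≈ 0.6429.
With δ = 4/7, the partial sums are K=1: 0.5714, K=2: 0.8980.
K = 2 is the first length at which the sum reaches 0.6429.

2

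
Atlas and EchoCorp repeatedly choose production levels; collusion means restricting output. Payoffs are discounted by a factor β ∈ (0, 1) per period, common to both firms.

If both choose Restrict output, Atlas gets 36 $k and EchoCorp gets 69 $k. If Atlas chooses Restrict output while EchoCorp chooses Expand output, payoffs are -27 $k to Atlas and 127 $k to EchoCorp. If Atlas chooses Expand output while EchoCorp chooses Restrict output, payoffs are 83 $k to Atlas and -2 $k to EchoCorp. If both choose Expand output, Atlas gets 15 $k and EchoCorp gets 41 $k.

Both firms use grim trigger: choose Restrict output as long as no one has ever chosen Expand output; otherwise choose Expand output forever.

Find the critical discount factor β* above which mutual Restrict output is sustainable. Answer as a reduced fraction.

Atlas: cooperation gives 36 each period; deviation gives 83 once then 15 forever.
  36/(1−β) ≥ 83 + 15β/(1−β) ⇒ β ≥ 47/68.
EchoCorp: cooperation gives 69 each period; deviation gives 127 once then 41 forever.
  β ≥ 58/86 = 29/43.
Both must hold, so the binding constraint is Atlas's: β ≥ 47/68.

47/68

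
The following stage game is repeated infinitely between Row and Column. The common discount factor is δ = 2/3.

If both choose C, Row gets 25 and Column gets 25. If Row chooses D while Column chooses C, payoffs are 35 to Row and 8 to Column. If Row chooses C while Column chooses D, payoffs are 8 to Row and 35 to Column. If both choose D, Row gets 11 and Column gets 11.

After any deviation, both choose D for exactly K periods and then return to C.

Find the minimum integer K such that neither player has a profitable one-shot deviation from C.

2

No profitable deviation requires (25−11)(δ+…+δ^K) ≥ 35−25, i.e. δ+…+δ^K ≥ 5/7 ≈ 0.7143.
With δ = 2/3, the partial sums are K=1: 0.6667, K=2: 1.1111.
K = 2 is the first length at which the sum reaches 0.7143.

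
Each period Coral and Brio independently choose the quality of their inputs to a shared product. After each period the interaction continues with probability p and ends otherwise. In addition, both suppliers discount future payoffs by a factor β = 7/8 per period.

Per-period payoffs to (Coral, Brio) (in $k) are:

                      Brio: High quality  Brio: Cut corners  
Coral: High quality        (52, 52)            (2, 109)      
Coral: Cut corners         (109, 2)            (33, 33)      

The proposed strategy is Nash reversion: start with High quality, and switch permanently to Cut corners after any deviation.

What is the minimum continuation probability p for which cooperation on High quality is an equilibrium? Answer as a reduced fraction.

6/7

Expected continuation weight on next period's payoff is β·p = 7/8·p, which plays the role of the discount factor.
Cooperation requires 7/8·p ≥ (109−52)/(109−33) = 3/4, hence p ≥ 6/7.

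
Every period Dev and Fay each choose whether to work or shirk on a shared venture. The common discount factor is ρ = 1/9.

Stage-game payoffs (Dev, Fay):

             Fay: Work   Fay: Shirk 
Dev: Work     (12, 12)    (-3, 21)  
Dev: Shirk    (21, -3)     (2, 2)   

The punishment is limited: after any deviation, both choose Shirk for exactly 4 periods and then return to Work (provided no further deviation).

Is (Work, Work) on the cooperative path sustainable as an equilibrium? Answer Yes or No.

No

A one-shot deviation gives 21 now, then 2 for 4 periods, then back to 12.
Gain from deviating: (21−12) today; loss: (12−2) in each of the next 4 periods.
No-deviation condition: (12−2)(ρ+…+ρ^4) ≥ 21−12, i.e. ρ+…+ρ^4 ≥ 9/10.
At ρ = 1/9: ρ+…+ρ^4 = 0.1250 < 0.9000.
So cooperation is not sustainable.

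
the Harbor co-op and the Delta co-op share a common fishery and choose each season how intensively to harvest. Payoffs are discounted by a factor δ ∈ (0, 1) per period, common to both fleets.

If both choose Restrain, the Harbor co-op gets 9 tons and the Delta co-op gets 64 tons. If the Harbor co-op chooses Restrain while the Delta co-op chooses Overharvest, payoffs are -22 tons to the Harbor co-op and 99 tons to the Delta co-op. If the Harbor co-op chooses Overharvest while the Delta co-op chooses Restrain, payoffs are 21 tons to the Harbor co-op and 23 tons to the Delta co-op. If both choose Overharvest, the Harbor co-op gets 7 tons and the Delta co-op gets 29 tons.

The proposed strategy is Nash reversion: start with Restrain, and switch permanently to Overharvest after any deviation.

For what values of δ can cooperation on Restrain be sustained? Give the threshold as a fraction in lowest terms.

6/7

For the Harbor co-op: deviation gain 21−9 = 12, per-period punishment loss 9−7 = 2. IC gives δ ≥ 12/14 = 6/7.
For the Delta co-op: gain 35, loss 35 per period, so δ ≥ 35/70 = 1/2.
The tighter constraint is the Harbor co-op's, so cooperation needs δ ≥ 6/7.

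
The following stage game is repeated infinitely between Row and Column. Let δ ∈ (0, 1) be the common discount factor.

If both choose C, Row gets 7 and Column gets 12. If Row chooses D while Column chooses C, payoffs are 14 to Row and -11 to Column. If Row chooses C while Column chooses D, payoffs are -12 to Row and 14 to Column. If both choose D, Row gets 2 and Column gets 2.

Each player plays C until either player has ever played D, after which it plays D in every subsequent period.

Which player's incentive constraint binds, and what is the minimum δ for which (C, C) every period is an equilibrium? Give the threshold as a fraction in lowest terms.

Row; δ ≥ 7/12

For Row: deviation gain 14−7 = 7, per-period punishment loss 7−2 = 5. IC gives δ ≥ 7/12.
For Column: gain 2, loss 10 per period, so δ ≥ 2/12 = 1/6.
The tighter constraint is Row's, so cooperation needs δ ≥ 7/12.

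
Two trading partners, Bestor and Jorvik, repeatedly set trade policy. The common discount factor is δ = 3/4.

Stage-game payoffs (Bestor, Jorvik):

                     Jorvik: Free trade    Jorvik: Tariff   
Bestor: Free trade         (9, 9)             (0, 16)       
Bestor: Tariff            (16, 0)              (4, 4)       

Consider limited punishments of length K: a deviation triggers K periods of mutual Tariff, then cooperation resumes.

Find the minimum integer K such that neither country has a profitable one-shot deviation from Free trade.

3

No profitable deviation requires (9−4)(δ+…+δ^K) ≥ 16−9, i.e. δ+…+δ^K ≥ 7/5 ≈ 1.4000.
With δ = 3/4, the partial sums are K=1: 0.7500, K=2: 1.3125, K=3: 1.7344.
K = 3 is the first length at which the sum reaches 1.4000.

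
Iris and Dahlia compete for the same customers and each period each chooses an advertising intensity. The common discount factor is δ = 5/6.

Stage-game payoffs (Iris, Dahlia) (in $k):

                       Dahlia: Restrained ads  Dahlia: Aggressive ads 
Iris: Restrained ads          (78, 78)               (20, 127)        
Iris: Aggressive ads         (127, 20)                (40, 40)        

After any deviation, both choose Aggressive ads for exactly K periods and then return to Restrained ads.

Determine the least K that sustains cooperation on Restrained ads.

2

Need Σ_{k=1}^{K} δ^k ≥ (127−78)/(78−40) = 1.2895 at δ = 5/6.
At K = 1 the sum is 0.8333 < 1.2895; at K = 2 it is 1.5278 ≥ 1.2895.
So the minimum punishment length is K = 2.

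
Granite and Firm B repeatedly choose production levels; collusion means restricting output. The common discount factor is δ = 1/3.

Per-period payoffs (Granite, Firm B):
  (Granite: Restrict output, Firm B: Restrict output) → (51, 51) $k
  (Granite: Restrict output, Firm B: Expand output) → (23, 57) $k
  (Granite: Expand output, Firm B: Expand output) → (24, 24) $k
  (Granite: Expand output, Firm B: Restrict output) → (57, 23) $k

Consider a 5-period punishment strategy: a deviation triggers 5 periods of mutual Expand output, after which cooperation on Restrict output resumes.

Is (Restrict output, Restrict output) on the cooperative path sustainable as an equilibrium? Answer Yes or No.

IC: δ+…+δ^5 ≥ (57−51)/(51−24) = 2/9.
At δ = 1/3: partial sum = 0.4979 ≥ 0.2222. Cooperation sustainable.

Yes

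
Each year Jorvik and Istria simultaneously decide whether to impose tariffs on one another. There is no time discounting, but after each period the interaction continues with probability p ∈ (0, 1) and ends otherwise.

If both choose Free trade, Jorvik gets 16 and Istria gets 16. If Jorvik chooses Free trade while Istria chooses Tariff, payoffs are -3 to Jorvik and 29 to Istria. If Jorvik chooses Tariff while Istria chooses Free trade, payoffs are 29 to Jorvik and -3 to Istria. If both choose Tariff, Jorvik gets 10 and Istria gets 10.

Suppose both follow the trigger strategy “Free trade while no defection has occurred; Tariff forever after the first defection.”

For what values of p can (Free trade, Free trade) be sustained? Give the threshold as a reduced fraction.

With no time discounting, the continuation probability p plays the role of the discount factor.
Grim-trigger IC: 16/(1−p) ≥ 29 + 10p/(1−p) ⇒ p ≥ (29−16)/(29−10) = 13/19.

13/19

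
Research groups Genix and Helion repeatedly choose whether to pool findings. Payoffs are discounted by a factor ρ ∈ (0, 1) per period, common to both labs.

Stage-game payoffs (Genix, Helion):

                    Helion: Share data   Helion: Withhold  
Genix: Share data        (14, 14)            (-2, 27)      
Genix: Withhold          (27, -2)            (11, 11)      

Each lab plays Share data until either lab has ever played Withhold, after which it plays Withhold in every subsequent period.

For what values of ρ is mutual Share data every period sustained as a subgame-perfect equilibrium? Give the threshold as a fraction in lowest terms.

13/16

14/(1−ρ) ≥ 27 + 11ρ/(1−ρ)
14 ≥ 27 − 16ρ
ρ ≥ 13/16.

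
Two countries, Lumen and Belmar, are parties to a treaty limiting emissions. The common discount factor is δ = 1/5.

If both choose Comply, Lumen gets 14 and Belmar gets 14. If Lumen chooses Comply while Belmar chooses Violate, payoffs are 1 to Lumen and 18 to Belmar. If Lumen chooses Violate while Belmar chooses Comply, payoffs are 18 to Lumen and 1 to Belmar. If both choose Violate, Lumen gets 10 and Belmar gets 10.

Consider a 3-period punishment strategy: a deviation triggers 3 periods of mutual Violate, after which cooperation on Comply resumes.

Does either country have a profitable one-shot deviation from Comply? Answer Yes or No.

A one-shot deviation gives 18 now, then 10 for 3 periods, then back to 14.
Gain from deviating: (18−14) today; loss: (14−10) in each of the next 3 periods.
No-deviation condition: (14−10)(δ+…+δ^3) ≥ 18−14, i.e. δ+…+δ^3 ≥ 1.
At δ = 1/5: δ+…+δ^3 = 0.2480 < 1.0000.
So cooperation is not sustainable.

Yes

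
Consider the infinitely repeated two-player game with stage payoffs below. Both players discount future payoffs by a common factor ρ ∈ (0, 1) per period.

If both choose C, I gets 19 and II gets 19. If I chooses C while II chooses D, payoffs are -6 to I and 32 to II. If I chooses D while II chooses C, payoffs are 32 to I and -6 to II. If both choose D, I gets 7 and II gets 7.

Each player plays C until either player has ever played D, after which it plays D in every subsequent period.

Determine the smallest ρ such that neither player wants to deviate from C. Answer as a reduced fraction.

13/25

One-period gain from deviating is 32 − 19 = 13. The loss is 19 − 7 = 12 in every subsequent period, with present value 12·ρ/(1−ρ).
Deviation is unprofitable when 12·ρ/(1−ρ) ≥ 13, i.e. ρ/(1−ρ) ≥ 13/12.
Equivalently ρ ≥ 13/(13+12) = 13/25.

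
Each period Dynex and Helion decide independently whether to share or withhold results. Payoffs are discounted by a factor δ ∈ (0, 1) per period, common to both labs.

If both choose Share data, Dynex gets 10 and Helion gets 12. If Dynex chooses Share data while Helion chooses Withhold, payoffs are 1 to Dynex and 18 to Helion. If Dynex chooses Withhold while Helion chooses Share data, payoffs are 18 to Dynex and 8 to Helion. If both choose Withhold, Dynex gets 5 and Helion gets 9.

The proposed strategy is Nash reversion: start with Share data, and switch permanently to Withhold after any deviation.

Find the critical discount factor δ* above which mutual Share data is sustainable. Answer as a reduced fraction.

2/3

For Dynex: deviation gain 18−10 = 8, per-period punishment loss 10−5 = 5. IC gives δ ≥ 8/13.
For Helion: gain 6, loss 3 per period, so δ ≥ 6/9 = 2/3.
The tighter constraint is Helion's, so cooperation needs δ ≥ 2/3.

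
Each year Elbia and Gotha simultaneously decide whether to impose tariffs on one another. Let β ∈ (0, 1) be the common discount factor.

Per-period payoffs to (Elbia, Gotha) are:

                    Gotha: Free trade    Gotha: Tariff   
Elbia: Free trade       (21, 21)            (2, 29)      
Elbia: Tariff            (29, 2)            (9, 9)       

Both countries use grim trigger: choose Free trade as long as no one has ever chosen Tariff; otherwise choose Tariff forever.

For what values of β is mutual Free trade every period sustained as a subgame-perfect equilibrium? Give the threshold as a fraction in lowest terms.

21/(1−β) ≥ 29 + 9β/(1−β)
21 ≥ 29 − 20β
β ≥ 8/20 = 2/5.

2/5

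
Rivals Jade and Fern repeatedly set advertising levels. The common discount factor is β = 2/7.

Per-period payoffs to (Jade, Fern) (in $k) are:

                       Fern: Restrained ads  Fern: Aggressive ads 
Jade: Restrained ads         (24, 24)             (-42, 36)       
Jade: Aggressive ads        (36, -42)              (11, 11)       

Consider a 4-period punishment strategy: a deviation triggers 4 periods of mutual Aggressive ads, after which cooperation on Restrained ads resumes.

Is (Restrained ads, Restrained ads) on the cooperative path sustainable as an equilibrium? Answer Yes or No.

A one-shot deviation gives 36 now, then 11 for 4 periods, then back to 24.
Gain from deviating: (36−24) today; loss: (24−11) in each of the next 4 periods.
No-deviation condition: (24−11)(β+…+β^4) ≥ 36−24, i.e. β+…+β^4 ≥ 12/13.
At β = 2/7: β+…+β^4 = 0.3973 < 0.9231.
So cooperation is not sustainable.

No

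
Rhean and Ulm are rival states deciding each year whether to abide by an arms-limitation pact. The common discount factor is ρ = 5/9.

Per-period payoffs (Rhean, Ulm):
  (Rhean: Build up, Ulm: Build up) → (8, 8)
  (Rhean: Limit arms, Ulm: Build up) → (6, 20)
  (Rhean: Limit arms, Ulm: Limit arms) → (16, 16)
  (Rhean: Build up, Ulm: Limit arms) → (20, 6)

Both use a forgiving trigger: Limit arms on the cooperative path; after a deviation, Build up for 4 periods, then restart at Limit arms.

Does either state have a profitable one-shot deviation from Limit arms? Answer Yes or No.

IC: ρ+…+ρ^4 ≥ (20−16)/(16−8) = 1/2.
At ρ = 5/9: partial sum = 1.1309 ≥ 0.5000. Cooperation sustainable.

No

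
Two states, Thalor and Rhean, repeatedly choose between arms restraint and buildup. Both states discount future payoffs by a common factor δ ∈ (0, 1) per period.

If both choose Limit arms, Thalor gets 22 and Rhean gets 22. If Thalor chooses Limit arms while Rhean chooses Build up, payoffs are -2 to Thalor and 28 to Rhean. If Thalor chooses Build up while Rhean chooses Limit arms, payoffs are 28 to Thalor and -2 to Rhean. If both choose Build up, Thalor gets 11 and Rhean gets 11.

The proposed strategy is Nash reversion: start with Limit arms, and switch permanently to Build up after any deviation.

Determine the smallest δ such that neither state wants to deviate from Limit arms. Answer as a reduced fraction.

6/17

One-period gain from deviating is 28 − 22 = 6. The loss is 22 − 11 = 11 in every subsequent period, with present value 11·δ/(1−δ).
Deviation is unprofitable when 11·δ/(1−δ) ≥ 6, i.e. δ/(1−δ) ≥ 6/11.
Equivalently δ ≥ 6/(6+11) = 6/17.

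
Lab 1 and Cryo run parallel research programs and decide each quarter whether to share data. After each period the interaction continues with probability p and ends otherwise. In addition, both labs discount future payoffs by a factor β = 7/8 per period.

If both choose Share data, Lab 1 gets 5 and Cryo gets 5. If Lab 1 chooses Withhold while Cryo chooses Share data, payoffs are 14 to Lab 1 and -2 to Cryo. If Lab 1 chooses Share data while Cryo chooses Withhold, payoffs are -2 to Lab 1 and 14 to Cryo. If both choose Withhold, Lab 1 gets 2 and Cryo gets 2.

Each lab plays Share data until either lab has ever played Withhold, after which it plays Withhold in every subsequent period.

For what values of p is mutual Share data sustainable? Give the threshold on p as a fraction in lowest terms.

Expected continuation weight on next period's payoff is β·p = 7/8·p, which plays the role of the discount factor.
Cooperation requires 7/8·p ≥ (14−5)/(14−2) = 3/4, hence p ≥ 6/7.

6/7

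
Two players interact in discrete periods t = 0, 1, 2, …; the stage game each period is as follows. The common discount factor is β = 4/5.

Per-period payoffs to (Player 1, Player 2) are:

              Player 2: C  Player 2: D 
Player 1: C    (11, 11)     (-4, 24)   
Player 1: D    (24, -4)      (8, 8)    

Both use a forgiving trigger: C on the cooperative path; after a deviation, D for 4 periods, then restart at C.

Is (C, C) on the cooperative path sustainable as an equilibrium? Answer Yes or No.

No

Comparing payoff streams over the 5 periods until play realigns: cooperate → 11(1+β+…+β^4); deviate → 24 + 8(β+…+β^4).
Cooperation is sustained iff (11−8)(β+…+β^4) ≥ 24−11.
β+…+β^4 = 4/5·(1−(4/5)^4)/(1−4/5) = 2.3616, and (24−11)/(11−8) = 4.3333.
2.3616 < 4.3333, so cooperation is not sustainable.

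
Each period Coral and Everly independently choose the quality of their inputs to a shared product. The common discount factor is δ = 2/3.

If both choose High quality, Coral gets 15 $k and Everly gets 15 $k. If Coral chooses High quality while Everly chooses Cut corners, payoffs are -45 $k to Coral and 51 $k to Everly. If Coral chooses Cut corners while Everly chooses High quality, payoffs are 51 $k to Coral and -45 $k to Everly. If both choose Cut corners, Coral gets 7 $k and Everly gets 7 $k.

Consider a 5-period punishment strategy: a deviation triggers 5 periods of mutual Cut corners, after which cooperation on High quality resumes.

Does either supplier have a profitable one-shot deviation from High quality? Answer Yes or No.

IC: δ+…+δ^5 ≥ (51−15)/(15−7) = 9/2.
At δ = 2/3: partial sum = 1.7366 < 4.5000. Cooperation not sustainable.

Yes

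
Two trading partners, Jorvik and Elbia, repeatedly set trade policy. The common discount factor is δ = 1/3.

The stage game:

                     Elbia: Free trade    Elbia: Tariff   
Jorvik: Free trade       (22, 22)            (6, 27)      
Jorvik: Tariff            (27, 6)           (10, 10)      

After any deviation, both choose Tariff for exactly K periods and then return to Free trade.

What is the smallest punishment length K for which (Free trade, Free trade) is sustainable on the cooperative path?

Need Σ_{k=1}^{K} δ^k ≥ (27−22)/(22−10) = 0.4167 at δ = 1/3.
At K = 1 the sum is 0.3333 < 0.4167; at K = 2 it is 0.4444 ≥ 0.4167.
So the minimum punishment length is K = 2.

2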